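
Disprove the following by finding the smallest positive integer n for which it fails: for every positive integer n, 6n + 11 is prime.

Check each positive integer n in order until 6n + 11 is not prime.
For n = 1, 2, 3 the conclusion holds.
n = 4: 6n + 11 = 35 = 5 × 7, composite.
Thus n = 4 disproves the claim, and no smaller n works.

n = 4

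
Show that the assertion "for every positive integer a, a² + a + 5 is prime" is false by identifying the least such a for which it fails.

We need the least positive integer a for which a² + a + 5 is not prime.
For a = 1, 2, 3 the conclusion holds.
a = 4: a² + a + 5 = 25 = 5 × 5, composite.

a = 4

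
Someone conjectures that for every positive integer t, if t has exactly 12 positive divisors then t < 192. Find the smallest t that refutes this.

Check each positive integer t in order until t has exactly 12 positive divisors but the claim fails.
For t = 60, 72, 84, 90, …, 150, 156, 160 the conclusion holds.
t = 198: τ(198) = 12; 198 ≥ 192.

t = 198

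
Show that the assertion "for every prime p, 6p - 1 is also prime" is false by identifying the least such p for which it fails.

p = 11

For p = 2, 3, 5, 7 the conclusion holds.
p = 11: 6p - 1 = 65 = 5 × 13, not prime.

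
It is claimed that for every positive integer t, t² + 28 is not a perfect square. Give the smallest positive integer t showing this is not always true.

A counterexample is any positive integer t such that t² + 28 is a perfect square; we check each in order.
t = 1: 1² + 28 = 29, not a perfect square.
t = 2: 2² + 28 = 32, not a perfect square.
t = 3: 3² + 28 = 37, not a perfect square.
t = 4: 4² + 28 = 44, not a perfect square.
t = 5: 5² + 28 = 53, not a perfect square.
t = 6: 6² + 28 = 64 = 8², a perfect square.
So t = 6 is the smallest counterexample.

t = 6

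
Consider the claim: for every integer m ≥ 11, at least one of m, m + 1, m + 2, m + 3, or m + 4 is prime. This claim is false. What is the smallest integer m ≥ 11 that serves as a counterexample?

We need the least integer m ≥ 11 for which m, m + 1, m + 2, m + 3, m + 4 are all composite.
For m = 11, 12, 13, 14, …, 21, 22, 23 the conclusion holds.
m = 24: 24 = 2 × 12; 25 = 5 × 5; 26 = 2 × 13; 27 = 3 × 9; 28 = 2 × 14 — all composite.

m = 24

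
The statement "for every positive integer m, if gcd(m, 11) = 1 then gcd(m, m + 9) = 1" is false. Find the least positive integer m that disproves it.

m = 3

We need the least positive integer m for which gcd(m, 11) = 1 but gcd(m, m + 9) > 1.
m = 1: gcd(1, 10) = 1.
m = 2: gcd(2, 11) = 1.
m = 3: gcd(3, 12) = 3.
Thus m = 3 disproves the claim, and no smaller m works.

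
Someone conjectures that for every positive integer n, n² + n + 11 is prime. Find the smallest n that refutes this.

n = 10

We need the least positive integer n for which n² + n + 11 is not prime.
For n = 1, 2, 3, 4, 5, 6, 7, 8, 9 the conclusion holds.
n = 10: n² + n + 11 = 121 = 11 × 11, composite.
So n = 10 is the smallest counterexample.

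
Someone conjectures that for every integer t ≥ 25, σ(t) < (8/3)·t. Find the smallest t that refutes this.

t = 60

For t = 25, 26, 27, 28, …, 57, 58, 59 the conclusion holds.
t = 60: σ(60) = 168; 168 ≥ 160.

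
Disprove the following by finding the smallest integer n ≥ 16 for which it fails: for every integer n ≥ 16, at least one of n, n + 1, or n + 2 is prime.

A counterexample is any integer n ≥ 16 such that n, n + 1, n + 2 are all composite; we check each in order.
The first 4 eligible values, up to n = 19, all satisfy the conclusion.
n = 20: 20 = 2 × 10; 21 = 3 × 7; 22 = 2 × 11 — all composite.
So n = 20 is the smallest counterexample.

n = 20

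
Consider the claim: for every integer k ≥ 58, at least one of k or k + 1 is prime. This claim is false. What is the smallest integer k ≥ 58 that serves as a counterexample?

k = 62

A counterexample is any integer k ≥ 58 such that k, k + 1 are both composite; we check each in order.
For k = 58, 59, 60, 61 the conclusion holds.
k = 62: 62 = 2 × 31; 63 = 3 × 21 — both composite.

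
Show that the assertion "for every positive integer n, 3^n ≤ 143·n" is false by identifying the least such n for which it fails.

n = 7

We need the least positive integer n for which 3^n > 143·n.
The first 6 eligible values, up to n = 6, all satisfy the conclusion.
n = 7: 3^n = 2187 and 143·n = 1001, so 2187 > 1001.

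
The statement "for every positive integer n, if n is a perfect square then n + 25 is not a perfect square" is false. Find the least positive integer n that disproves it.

A counterexample is any positive integer n such that n is a perfect square but n + 25 is a perfect square; we check each in order.
For n = 1, 4, 9, 16, …, 81, 100, 121 the conclusion holds.
n = 144: 144 = 12² and 144 + 25 = 169 = 13².

n = 144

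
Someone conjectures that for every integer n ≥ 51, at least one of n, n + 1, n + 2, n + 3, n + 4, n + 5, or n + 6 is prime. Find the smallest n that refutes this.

We need the least integer n ≥ 51 for which n, n + 1, n + 2, n + 3, n + 4, n + 5, n + 6 are all composite.
For n = 51, 52, 53, 54, …, 87, 88, 89 the conclusion holds.
n = 90: 90 = 2 × 45; 91 = 7 × 13; 92 = 2 × 46; 93 = 3 × 31; 94 = 2 × 47; 95 = 5 × 19; 96 = 2 × 48 — all composite.

n = 90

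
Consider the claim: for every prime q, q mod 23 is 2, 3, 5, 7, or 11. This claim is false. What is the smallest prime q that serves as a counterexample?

Check each prime q in order until the claim fails.
q = 2: 2 mod 23 = 2.
q = 3: 3 mod 23 = 3.
q = 5: 5 mod 23 = 5.
q = 7: 7 mod 23 = 7.
q = 11: 11 mod 23 = 11.
q = 13: 13 mod 23 = 13 — not in {2, 3, 5, 7, 11}.

q = 13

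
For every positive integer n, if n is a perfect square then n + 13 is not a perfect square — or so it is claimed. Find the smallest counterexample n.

We need the least positive integer n for which n is a perfect square but n + 13 is a perfect square.
n = 1: 1 + 13 = 14, not a perfect square.
n = 4: 4 + 13 = 17, not a perfect square.
n = 9: 9 + 13 = 22, not a perfect square.
n = 16: 16 + 13 = 29, not a perfect square.
n = 25: 25 + 13 = 38, not a perfect square.
n = 36: 36 = 6² and 36 + 13 = 49 = 7².

n = 36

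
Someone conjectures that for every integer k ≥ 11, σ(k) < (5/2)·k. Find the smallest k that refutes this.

k = 24

For k = 11, 12, 13, 14, …, 21, 22, 23 the conclusion holds.
k = 24: σ(24) = 60; 60 ≥ 60.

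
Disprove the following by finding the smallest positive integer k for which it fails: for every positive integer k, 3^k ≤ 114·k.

k = 6

For k = 1, 2, 3, 4, 5 the conclusion holds.
k = 6: 3^k = 729 and 114·k = 684, so 729 > 684.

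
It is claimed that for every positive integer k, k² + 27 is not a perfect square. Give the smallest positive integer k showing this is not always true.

We need the least positive integer k for which k² + 27 is a perfect square.
For k = 1, 2 the conclusion holds.
k = 3: 3² + 27 = 36 = 6², a perfect square.
So k = 3 is the smallest counterexample.

k = 3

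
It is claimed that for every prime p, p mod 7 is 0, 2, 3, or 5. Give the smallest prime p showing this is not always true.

p = 11

We need the least prime p for which the claim fails.
For p = 2, 3, 5, 7 the conclusion holds.
p = 11: 11 mod 7 = 4 — not in {0, 2, 3, 5}.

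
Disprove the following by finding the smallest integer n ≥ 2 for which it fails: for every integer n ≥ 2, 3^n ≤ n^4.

A counterexample is any integer n ≥ 2 such that 3^n > n^4; we check each in order.
The first 6 eligible values, up to n = 7, all satisfy the conclusion.
n = 8: 3^n = 6561 and n^4 = 4096, so 6561 > 4096.

n = 8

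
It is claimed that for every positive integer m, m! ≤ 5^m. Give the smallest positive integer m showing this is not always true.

m = 12

Check each positive integer m in order until m! > 5^m.
For m = 1, 2, 3, 4, …, 9, 10, 11 the conclusion holds.
m = 12: m! = 479001600 and 5^m = 244140625, so 479001600 > 244140625.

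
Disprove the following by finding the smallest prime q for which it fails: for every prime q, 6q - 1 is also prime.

q = 11

Check each prime q in order until 6q - 1 is not prime.
For q = 2, 3, 5, 7 the conclusion holds.
q = 11: 6q - 1 = 65 = 5 × 13, not prime.
Hence q = 11 is a counterexample.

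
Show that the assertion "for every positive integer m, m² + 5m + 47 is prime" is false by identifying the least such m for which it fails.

m = 38

Check each positive integer m in order until m² + 5m + 47 is not prime.
The first 37 eligible values, up to m = 37, all satisfy the conclusion.
m = 38: m² + 5m + 47 = 1681 = 41 × 41, composite.
Hence m = 38 is a counterexample.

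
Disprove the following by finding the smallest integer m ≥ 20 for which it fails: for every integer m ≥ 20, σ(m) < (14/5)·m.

m = 60

The first 40 eligible values, up to m = 59, all satisfy the conclusion.
m = 60: σ(60) = 168; 168 ≥ 168.
Thus m = 60 disproves the claim, and no smaller m works.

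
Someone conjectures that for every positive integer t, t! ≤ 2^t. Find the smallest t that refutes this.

t = 4

A counterexample is any positive integer t such that t! > 2^t; we check each in order.
For t = 1, 2, 3 the conclusion holds.
t = 4: t! = 24 and 2^t = 16, so 24 > 16.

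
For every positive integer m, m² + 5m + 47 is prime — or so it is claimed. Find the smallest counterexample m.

For m = 1, 2, 3, 4, …, 35, 36, 37 the conclusion holds.
m = 38: m² + 5m + 47 = 1681 = 41 × 41, composite.

m = 38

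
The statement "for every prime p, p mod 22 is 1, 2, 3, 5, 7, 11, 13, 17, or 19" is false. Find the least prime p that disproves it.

p = 31

A counterexample is any prime p such that the claim fails; we check each in order.
For p = 2, 3, 5, 7, 11, 13, 17, 19, 23, 29 the conclusion holds.
p = 31: 31 mod 22 = 9 — not in {1, 2, 3, 5, 7, 11, 13, 17, 19}.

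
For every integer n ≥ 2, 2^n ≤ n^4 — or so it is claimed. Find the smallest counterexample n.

The first 15 eligible values, up to n = 16, all satisfy the conclusion.
n = 17: 2^n = 131072 and n^4 = 83521, so 131072 > 83521.

n = 17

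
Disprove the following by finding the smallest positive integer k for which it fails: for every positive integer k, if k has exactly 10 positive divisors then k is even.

We need the least positive integer k for which k has exactly 10 positive divisors but k is odd.
For k = 48, 80, 112, 162, 176, 208, 272, 304, 368 the conclusion holds.
k = 405: divisors of 405: 10 divisors; 405 is odd.

k = 405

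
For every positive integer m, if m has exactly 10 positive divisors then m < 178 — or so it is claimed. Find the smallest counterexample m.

m = 48: τ(48) = 10; 48 < 178.
m = 80: τ(80) = 10; 80 < 178.
m = 112: τ(112) = 10; 112 < 178.
m = 162: τ(162) = 10; 162 < 178.
m = 176: τ(176) = 10; 176 < 178.
m = 208: τ(208) = 10; 208 ≥ 178.
Thus m = 208 disproves the claim, and no smaller m works.

m = 208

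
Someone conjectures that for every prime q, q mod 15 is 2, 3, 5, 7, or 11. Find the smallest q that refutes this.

q = 2: 2 mod 15 = 2.
q = 3: 3 mod 15 = 3.
q = 5: 5 mod 15 = 5.
q = 7: 7 mod 15 = 7.
q = 11: 11 mod 15 = 11.
q = 13: 13 mod 15 = 13 — not in {2, 3, 5, 7, 11}.
Thus q = 13 disproves the claim, and no smaller q works.

q = 13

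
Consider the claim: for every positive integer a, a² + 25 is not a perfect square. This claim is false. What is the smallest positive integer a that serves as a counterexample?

a = 12

For a = 1, 2, 3, 4, …, 9, 10, 11 the conclusion holds.
a = 12: 12² + 25 = 169 = 13², a perfect square.
Hence a = 12 is a counterexample.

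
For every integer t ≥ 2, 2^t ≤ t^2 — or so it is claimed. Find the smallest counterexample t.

t = 5

We need the least integer t ≥ 2 for which 2^t > t^2.
For t = 2, 3, 4 the conclusion holds.
t = 5: 2^t = 32 and t^2 = 25, so 32 > 25.
Hence t = 5 is a counterexample.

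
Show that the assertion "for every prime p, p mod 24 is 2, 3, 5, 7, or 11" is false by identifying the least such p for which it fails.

p = 13

A counterexample is any prime p such that the claim fails; we check each in order.
For p = 2, 3, 5, 7, 11 the conclusion holds.
p = 13: 13 mod 24 = 13 — not in {2, 3, 5, 7, 11}.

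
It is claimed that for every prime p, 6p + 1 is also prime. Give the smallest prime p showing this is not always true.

p = 19

The first 7 eligible values, up to p = 17, all satisfy the conclusion.
p = 19: 6p + 1 = 115 = 5 × 23, not prime.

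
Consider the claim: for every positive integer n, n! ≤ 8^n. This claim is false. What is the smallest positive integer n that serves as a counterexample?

n = 20

The first 19 eligible values, up to n = 19, all satisfy the conclusion.
n = 20: n! = 2432902008176640000 and 8^n = 1152921504606846976, so 2432902008176640000 > 1152921504606846976.
So n = 20 is the smallest counterexample.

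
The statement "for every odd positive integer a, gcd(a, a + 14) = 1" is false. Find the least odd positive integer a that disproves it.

a = 7

We need the least odd positive integer a for which gcd(a, a + 14) > 1.
a = 1: gcd(1, 15) = 1.
a = 3: gcd(3, 17) = 1.
a = 5: gcd(5, 19) = 1.
a = 7: gcd(7, 21) = 7.
Hence a = 7 is a counterexample.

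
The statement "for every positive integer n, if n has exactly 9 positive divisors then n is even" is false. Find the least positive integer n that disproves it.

n = 225

A counterexample is any positive integer n such that n has exactly 9 positive divisors but n is odd; we check each in order.
n = 36: divisors of 36: 9 divisors; 36 is even.
n = 100: divisors of 100: 9 divisors; 100 is even.
n = 196: divisors of 196: 9 divisors; 196 is even.
n = 225: divisors of 225: 9 divisors; 225 is odd.
Hence n = 225 is a counterexample.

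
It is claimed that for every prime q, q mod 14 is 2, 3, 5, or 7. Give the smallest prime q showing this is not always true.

q = 11

We need the least prime q for which the claim fails.
For q = 2, 3, 5, 7 the conclusion holds.
q = 11: 11 mod 14 = 11 — not in {2, 3, 5, 7}.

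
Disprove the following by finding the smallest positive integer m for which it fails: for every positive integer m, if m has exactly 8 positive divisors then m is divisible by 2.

m = 105

We need the least positive integer m for which m has exactly 8 positive divisors but m is not divisible by 2.
For m = 24, 30, 40, 42, …, 88, 102, 104 the conclusion holds.
m = 105: τ(105) = 8; 105 mod 2 = 1.
Thus m = 105 disproves the claim, and no smaller m works.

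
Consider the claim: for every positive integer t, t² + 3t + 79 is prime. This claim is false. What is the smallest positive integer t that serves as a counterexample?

The first 4 eligible values, up to t = 4, all satisfy the conclusion.
t = 5: t² + 3t + 79 = 119 = 7 × 17, composite.
Thus t = 5 disproves the claim, and no smaller t works.

t = 5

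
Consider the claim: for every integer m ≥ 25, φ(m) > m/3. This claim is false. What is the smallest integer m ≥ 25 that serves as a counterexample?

m = 30

A counterexample is any integer m ≥ 25 such that the claim fails; we check each in order.
The first 5 eligible values, up to m = 29, all satisfy the conclusion.
m = 30: φ(30) = 8 and 30/3 = 10, so φ(30) ≤ 30/3.
Hence m = 30 is a counterexample.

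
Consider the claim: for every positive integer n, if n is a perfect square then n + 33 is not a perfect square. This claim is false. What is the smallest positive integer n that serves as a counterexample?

n = 1: 1 + 33 = 34, not a perfect square.
n = 4: 4 + 33 = 37, not a perfect square.
n = 9: 9 + 33 = 42, not a perfect square.
n = 16: 16 = 4² and 16 + 33 = 49 = 7².

n = 16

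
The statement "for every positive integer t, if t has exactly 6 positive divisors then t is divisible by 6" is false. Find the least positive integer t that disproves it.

t = 20

Check each positive integer t in order until t has exactly 6 positive divisors but t is not divisible by 6.
t = 12: τ(12) = 6; 12 mod 6 = 0.
t = 18: τ(18) = 6; 18 mod 6 = 0.
t = 20: τ(20) = 6; 20 mod 6 = 2.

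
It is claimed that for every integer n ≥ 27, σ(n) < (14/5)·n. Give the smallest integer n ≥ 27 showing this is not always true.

A counterexample is any integer n ≥ 27 such that the claim fails; we check each in order.
For n = 27, 28, 29, 30, …, 57, 58, 59 the conclusion holds.
n = 60: σ(60) = 168; 168 ≥ 168.
Hence n = 60 is a counterexample.

n = 60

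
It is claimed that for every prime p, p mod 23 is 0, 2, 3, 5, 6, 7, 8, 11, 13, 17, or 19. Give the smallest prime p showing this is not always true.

p = 37

We need the least prime p for which the claim fails.
For p = 2, 3, 5, 7, …, 23, 29, 31 the conclusion holds.
p = 37: 37 mod 23 = 14 — not in {0, 2, 3, 5, 6, 7, 8, 11, 13, 17, 19}.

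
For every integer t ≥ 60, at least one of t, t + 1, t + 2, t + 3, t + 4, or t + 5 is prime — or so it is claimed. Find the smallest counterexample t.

t = 90

A counterexample is any integer t ≥ 60 such that t, t + 1, t + 2, t + 3, t + 4, t + 5 are all composite; we check each in order.
For t = 60, 61, 62, 63, …, 87, 88, 89 the conclusion holds.
t = 90: 90 = 2 × 45; 91 = 7 × 13; 92 = 2 × 46; 93 = 3 × 31; 94 = 2 × 47; 95 = 5 × 19 — all composite.
So t = 90 is the smallest counterexample.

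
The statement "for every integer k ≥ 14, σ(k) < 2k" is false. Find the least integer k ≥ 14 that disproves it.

k = 18

A counterexample is any integer k ≥ 14 such that the claim fails; we check each in order.
k = 14: σ(14) = 24; 24 < 28.
k = 15: σ(15) = 24; 24 < 30.
k = 16: σ(16) = 31; 31 < 32.
k = 17: σ(17) = 18; 18 < 34.
k = 18: σ(18) = 39; 39 ≥ 36.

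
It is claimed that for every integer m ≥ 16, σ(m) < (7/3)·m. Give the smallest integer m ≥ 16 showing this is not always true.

m = 16: σ(16) = 31; 31 < 112/3.
m = 17: σ(17) = 18; 18 < 119/3.
m = 18: σ(18) = 39; 39 < 42.
m = 19: σ(19) = 20; 20 < 133/3.
m = 20: σ(20) = 42; 42 < 140/3.
m = 21: σ(21) = 32; 32 < 49.
m = 22: σ(22) = 36; 36 < 154/3.
m = 23: σ(23) = 24; 24 < 161/3.
m = 24: σ(24) = 60; 60 ≥ 56.
Hence m = 24 is a counterexample.

m = 24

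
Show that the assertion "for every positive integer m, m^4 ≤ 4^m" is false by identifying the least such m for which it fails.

Check each positive integer m in order until m^4 > 4^m.
m = 1: m^4 = 1 and 4^m = 4, so 1 ≤ 4.
m = 2: m^4 = 16 and 4^m = 16, so 16 ≤ 16.
m = 3: m^4 = 81 and 4^m = 64, so 81 > 64.
Hence m = 3 is a counterexample.

m = 3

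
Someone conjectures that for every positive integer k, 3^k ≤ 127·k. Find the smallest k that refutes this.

We need the least positive integer k for which 3^k > 127·k.
k = 1: 3^k = 3 and 127·k = 127, so 3 ≤ 127.
k = 2: 3^k = 9 and 127·k = 254, so 9 ≤ 254.
k = 3: 3^k = 27 and 127·k = 381, so 27 ≤ 381.
k = 4: 3^k = 81 and 127·k = 508, so 81 ≤ 508.
k = 5: 3^k = 243 and 127·k = 635, so 243 ≤ 635.
k = 6: 3^k = 729 and 127·k = 762, so 729 ≤ 762.
k = 7: 3^k = 2187 and 127·k = 889, so 2187 > 889.

k = 7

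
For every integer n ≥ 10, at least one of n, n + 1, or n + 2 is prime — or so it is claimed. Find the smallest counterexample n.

A counterexample is any integer n ≥ 10 such that n, n + 1, n + 2 are all composite; we check each in order.
For n = 10, 11, 12, 13 the conclusion holds.
n = 14: 14 = 2 × 7; 15 = 3 × 5; 16 = 2 × 8 — all composite.
Thus n = 14 disproves the claim, and no smaller n works.

n = 14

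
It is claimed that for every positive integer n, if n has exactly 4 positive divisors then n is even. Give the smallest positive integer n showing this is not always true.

A counterexample is any positive integer n such that n has exactly 4 positive divisors but n is odd; we check each in order.
n = 6: divisors of 6: 1, 2, 3, 6; 6 is even.
n = 8: divisors of 8: 1, 2, 4, 8; 8 is even.
n = 10: divisors of 10: 1, 2, 5, 10; 10 is even.
n = 14: divisors of 14: 1, 2, 7, 14; 14 is even.
n = 15: divisors of 15: 1, 3, 5, 15; 15 is odd.

n = 15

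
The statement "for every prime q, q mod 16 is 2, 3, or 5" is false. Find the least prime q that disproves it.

We need the least prime q for which the claim fails.
For q = 2, 3, 5 the conclusion holds.
q = 7: 7 mod 16 = 7 — not in {2, 3, 5}.

q = 7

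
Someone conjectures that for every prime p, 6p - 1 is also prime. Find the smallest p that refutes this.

p = 11

We need the least prime p for which 6p - 1 is not prime.
For p = 2, 3, 5, 7 the conclusion holds.
p = 11: 6p - 1 = 65 = 5 × 13, not prime.
Thus p = 11 disproves the claim, and no smaller p works.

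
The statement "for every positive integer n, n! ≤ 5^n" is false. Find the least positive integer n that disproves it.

n = 12

The first 11 eligible values, up to n = 11, all satisfy the conclusion.
n = 12: n! = 479001600 and 5^n = 244140625, so 479001600 > 244140625.
So n = 12 is the smallest counterexample.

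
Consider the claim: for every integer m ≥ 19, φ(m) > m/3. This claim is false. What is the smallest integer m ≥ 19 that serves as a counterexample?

m = 19: φ(19) = 18 and 19/3 = 19/3, so φ(19) > 19/3.
m = 20: φ(20) = 8 and 20/3 = 20/3, so φ(20) > 20/3.
m = 21: φ(21) = 12 and 21/3 = 7, so φ(21) > 21/3.
m = 22: φ(22) = 10 and 22/3 = 22/3, so φ(22) > 22/3.
m = 23: φ(23) = 22 and 23/3 = 23/3, so φ(23) > 23/3.
m = 24: φ(24) = 8 and 24/3 = 8, so φ(24) ≤ 24/3.
Thus m = 24 disproves the claim, and no smaller m works.

m = 24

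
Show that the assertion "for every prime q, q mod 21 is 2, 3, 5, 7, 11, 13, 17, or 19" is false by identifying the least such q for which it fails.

q = 29

For q = 2, 3, 5, 7, 11, 13, 17, 19, 23 the conclusion holds.
q = 29: 29 mod 21 = 8 — not in {2, 3, 5, 7, 11, 13, 17, 19}.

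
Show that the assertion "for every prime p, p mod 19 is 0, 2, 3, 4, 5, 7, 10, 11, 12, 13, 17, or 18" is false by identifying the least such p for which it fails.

The first 14 eligible values, up to p = 43, all satisfy the conclusion.
p = 47: 47 mod 19 = 9 — not in {0, 2, 3, 4, 5, 7, 10, 11, 12, 13, 17, 18}.
So p = 47 is the smallest counterexample.

p = 47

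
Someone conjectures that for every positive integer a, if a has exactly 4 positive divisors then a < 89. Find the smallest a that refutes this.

a = 91

Check each positive integer a in order until a has exactly 4 positive divisors but the claim fails.
The first 28 eligible values, up to a = 87, all satisfy the conclusion.
a = 91: τ(91) = 4; 91 ≥ 89.
Hence a = 91 is a counterexample.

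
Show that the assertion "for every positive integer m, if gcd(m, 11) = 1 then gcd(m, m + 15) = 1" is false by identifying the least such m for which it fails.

m = 3

We need the least positive integer m for which gcd(m, 11) = 1 but gcd(m, m + 15) > 1.
For m = 1, 2 the conclusion holds.
m = 3: gcd(3, 18) = 3.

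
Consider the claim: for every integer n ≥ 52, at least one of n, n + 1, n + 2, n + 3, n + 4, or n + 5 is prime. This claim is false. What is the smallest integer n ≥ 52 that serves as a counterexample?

For n = 52, 53, 54, 55, …, 87, 88, 89 the conclusion holds.
n = 90: 90 = 2 × 45; 91 = 7 × 13; 92 = 2 × 46; 93 = 3 × 31; 94 = 2 × 47; 95 = 5 × 19 — all composite.

n = 90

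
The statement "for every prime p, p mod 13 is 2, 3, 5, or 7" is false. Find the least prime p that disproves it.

The first 4 eligible values, up to p = 7, all satisfy the conclusion.
p = 11: 11 mod 13 = 11 — not in {2, 3, 5, 7}.
Hence p = 11 is a counterexample.

p = 11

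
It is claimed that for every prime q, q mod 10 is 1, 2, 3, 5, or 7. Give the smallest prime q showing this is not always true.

Check each prime q in order until the claim fails.
For q = 2, 3, 5, 7, 11, 13, 17 the conclusion holds.
q = 19: 19 mod 10 = 9 — not in {1, 2, 3, 5, 7}.

q = 19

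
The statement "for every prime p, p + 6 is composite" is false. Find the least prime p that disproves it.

We need the least prime p for which p + 6 is prime.
p = 2: p + 6 = 8 = 2 × 4, composite.
p = 3: p + 6 = 9 = 3 × 3, composite.
p = 5: p + 6 = 11, prime — not composite.

p = 5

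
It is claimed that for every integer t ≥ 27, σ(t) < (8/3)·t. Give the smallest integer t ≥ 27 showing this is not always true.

t = 60

We need the least integer t ≥ 27 for which the claim fails.
The first 33 eligible values, up to t = 59, all satisfy the conclusion.
t = 60: σ(60) = 168; 168 ≥ 160.
So t = 60 is the smallest counterexample.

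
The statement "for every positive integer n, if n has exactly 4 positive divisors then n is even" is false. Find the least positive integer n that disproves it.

n = 15

n = 6: divisors of 6: 1, 2, 3, 6; 6 is even.
n = 8: divisors of 8: 1, 2, 4, 8; 8 is even.
n = 10: divisors of 10: 1, 2, 5, 10; 10 is even.
n = 14: divisors of 14: 1, 2, 7, 14; 14 is even.
n = 15: divisors of 15: 1, 3, 5, 15; 15 is odd.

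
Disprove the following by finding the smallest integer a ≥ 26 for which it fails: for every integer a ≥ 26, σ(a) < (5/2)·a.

a = 36

We need the least integer a ≥ 26 for which the claim fails.
For a = 26, 27, 28, 29, 30, 31, 32, 33, 34, 35 the conclusion holds.
a = 36: σ(36) = 91; 91 ≥ 90.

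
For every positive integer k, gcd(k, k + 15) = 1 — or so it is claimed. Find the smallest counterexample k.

For k = 1, 2 the conclusion holds.
k = 3: gcd(3, 18) = 3.

k = 3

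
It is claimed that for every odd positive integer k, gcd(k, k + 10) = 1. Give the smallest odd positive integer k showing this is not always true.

A counterexample is any odd positive integer k such that gcd(k, k + 10) > 1; we check each in order.
For k = 1, 3 the conclusion holds.
k = 5: gcd(5, 15) = 5.
Hence k = 5 is a counterexample.

k = 5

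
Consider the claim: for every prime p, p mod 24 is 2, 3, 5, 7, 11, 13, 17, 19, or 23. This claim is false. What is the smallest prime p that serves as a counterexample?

p = 73

We need the least prime p for which the claim fails.
The first 20 eligible values, up to p = 71, all satisfy the conclusion.
p = 73: 73 mod 24 = 1 — not in {2, 3, 5, 7, 11, 13, 17, 19, 23}.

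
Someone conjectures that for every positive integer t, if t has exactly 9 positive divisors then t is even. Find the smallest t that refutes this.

t = 225

We need the least positive integer t for which t has exactly 9 positive divisors but t is odd.
For t = 36, 100, 196 the conclusion holds.
t = 225: divisors of 225: 9 divisors; 225 is odd.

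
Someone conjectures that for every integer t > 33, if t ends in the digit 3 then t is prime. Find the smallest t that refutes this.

t = 63

Check each integer t > 33 in order until t ends in the digit 3 but t is not prime.
For t = 43, 53 the conclusion holds.
t = 63: 63 ends in 3; 63 = 3 × 21, composite.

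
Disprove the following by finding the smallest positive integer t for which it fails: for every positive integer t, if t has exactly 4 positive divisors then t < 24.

t = 26

t = 6: τ(6) = 4; 6 < 24.
t = 8: τ(8) = 4; 8 < 24.
t = 10: τ(10) = 4; 10 < 24.
t = 14: τ(14) = 4; 14 < 24.
t = 15: τ(15) = 4; 15 < 24.
t = 21: τ(21) = 4; 21 < 24.
t = 22: τ(22) = 4; 22 < 24.
t = 26: τ(26) = 4; 26 ≥ 24.
Hence t = 26 is a counterexample.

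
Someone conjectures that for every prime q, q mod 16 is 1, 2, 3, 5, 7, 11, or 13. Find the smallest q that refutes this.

For q = 2, 3, 5, 7, 11, 13, 17, 19, 23, 29 the conclusion holds.
q = 31: 31 mod 16 = 15 — not in {1, 2, 3, 5, 7, 11, 13}.

q = 31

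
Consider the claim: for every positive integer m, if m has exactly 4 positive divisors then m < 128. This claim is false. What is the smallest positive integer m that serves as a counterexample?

m = 129

For m = 6, 8, 10, 14, …, 122, 123, 125 the conclusion holds.
m = 129: τ(129) = 4; 129 ≥ 128.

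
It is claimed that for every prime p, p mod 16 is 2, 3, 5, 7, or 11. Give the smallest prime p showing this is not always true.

p = 13

p = 2: 2 mod 16 = 2.
p = 3: 3 mod 16 = 3.
p = 5: 5 mod 16 = 5.
p = 7: 7 mod 16 = 7.
p = 11: 11 mod 16 = 11.
p = 13: 13 mod 16 = 13 — not in {2, 3, 5, 7, 11}.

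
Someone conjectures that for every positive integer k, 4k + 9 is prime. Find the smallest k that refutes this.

k = 3

We need the least positive integer k for which 4k + 9 is not prime.
For k = 1, 2 the conclusion holds.
k = 3: 4k + 9 = 21 = 3 × 7, composite.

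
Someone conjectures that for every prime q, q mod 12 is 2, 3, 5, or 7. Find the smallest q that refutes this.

q = 11

We need the least prime q for which the claim fails.
q = 2: 2 mod 12 = 2.
q = 3: 3 mod 12 = 3.
q = 5: 5 mod 12 = 5.
q = 7: 7 mod 12 = 7.
q = 11: 11 mod 12 = 11 — not in {2, 3, 5, 7}.
Thus q = 11 disproves the claim, and no smaller q works.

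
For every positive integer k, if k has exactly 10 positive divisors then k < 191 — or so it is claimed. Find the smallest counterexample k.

A counterexample is any positive integer k such that k has exactly 10 positive divisors but the claim fails; we check each in order.
k = 48: τ(48) = 10; 48 < 191.
k = 80: τ(80) = 10; 80 < 191.
k = 112: τ(112) = 10; 112 < 191.
k = 162: τ(162) = 10; 162 < 191.
k = 176: τ(176) = 10; 176 < 191.
k = 208: τ(208) = 10; 208 ≥ 191.

k = 208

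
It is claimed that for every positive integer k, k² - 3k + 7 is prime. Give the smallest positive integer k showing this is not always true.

k = 6

We need the least positive integer k for which k² - 3k + 7 is not prime.
For k = 1, 2, 3, 4, 5 the conclusion holds.
k = 6: k² - 3k + 7 = 25 = 5 × 5, composite.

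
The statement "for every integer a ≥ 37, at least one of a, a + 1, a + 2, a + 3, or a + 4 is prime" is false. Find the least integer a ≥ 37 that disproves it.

a = 48

The first 11 eligible values, up to a = 47, all satisfy the conclusion.
a = 48: 48 = 2 × 24; 49 = 7 × 7; 50 = 2 × 25; 51 = 3 × 17; 52 = 2 × 26 — all composite.
Thus a = 48 disproves the claim, and no smaller a works.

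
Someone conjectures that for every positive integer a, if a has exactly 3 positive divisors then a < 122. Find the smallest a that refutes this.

a = 169

We need the least positive integer a for which a has exactly 3 positive divisors but the claim fails.
For a = 4, 9, 25, 49, 121 the conclusion holds.
a = 169: τ(169) = 3; 169 ≥ 122.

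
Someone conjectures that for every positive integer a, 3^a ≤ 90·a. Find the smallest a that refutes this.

The first 5 eligible values, up to a = 5, all satisfy the conclusion.
a = 6: 3^a = 729 and 90·a = 540, so 729 > 540.

a = 6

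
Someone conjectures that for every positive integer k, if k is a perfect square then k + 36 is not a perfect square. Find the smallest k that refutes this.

k = 64

The first 7 eligible values, up to k = 49, all satisfy the conclusion.
k = 64: 64 = 8² and 64 + 36 = 100 = 10².
So k = 64 is the smallest counterexample.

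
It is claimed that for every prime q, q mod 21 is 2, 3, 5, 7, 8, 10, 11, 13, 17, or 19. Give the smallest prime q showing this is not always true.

q = 37

A counterexample is any prime q such that the claim fails; we check each in order.
The first 11 eligible values, up to q = 31, all satisfy the conclusion.
q = 37: 37 mod 21 = 16 — not in {2, 3, 5, 7, 8, 10, 11, 13, 17, 19}.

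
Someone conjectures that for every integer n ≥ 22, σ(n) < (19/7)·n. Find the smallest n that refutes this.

n = 60

For n = 22, 23, 24, 25, …, 57, 58, 59 the conclusion holds.
n = 60: σ(60) = 168; 168 ≥ 1140/7.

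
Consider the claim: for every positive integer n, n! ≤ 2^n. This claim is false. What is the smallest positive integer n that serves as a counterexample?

n = 4

n = 1: n! = 1 and 2^n = 2, so 1 ≤ 2.
n = 2: n! = 2 and 2^n = 4, so 2 ≤ 4.
n = 3: n! = 6 and 2^n = 8, so 6 ≤ 8.
n = 4: n! = 24 and 2^n = 16, so 24 > 16.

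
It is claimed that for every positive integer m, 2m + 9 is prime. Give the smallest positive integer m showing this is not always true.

A counterexample is any positive integer m such that 2m + 9 is not prime; we check each in order.
m = 1: 2m + 9 = 11, prime.
m = 2: 2m + 9 = 13, prime.
m = 3: 2m + 9 = 15 = 3 × 5, composite.
So m = 3 is the smallest counterexample.

m = 3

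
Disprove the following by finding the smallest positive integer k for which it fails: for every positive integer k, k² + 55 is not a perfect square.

k = 3

For k = 1, 2 the conclusion holds.
k = 3: 3² + 55 = 64 = 8², a perfect square.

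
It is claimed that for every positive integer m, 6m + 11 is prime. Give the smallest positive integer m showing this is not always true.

m = 4

We need the least positive integer m for which 6m + 11 is not prime.
For m = 1, 2, 3 the conclusion holds.
m = 4: 6m + 11 = 35 = 5 × 7, composite.
Thus m = 4 disproves the claim, and no smaller m works.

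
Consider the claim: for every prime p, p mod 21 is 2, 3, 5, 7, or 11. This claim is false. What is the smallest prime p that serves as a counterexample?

We need the least prime p for which the claim fails.
For p = 2, 3, 5, 7, 11 the conclusion holds.
p = 13: 13 mod 21 = 13 — not in {2, 3, 5, 7, 11}.
So p = 13 is the smallest counterexample.

p = 13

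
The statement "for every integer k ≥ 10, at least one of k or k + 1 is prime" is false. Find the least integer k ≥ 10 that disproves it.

k = 14

For k = 10, 11, 12, 13 the conclusion holds.
k = 14: 14 = 2 × 7; 15 = 3 × 5 — both composite.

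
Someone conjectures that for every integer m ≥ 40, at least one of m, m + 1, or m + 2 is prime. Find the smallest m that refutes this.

We need the least integer m ≥ 40 for which m, m + 1, m + 2 are all composite.
For m = 40, 41, 42, 43 the conclusion holds.
m = 44: 44 = 2 × 22; 45 = 3 × 15; 46 = 2 × 23 — all composite.

m = 44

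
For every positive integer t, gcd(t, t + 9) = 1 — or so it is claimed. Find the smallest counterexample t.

t = 3

We need the least positive integer t for which gcd(t, t + 9) > 1.
t = 1: gcd(1, 10) = 1.
t = 2: gcd(2, 11) = 1.
t = 3: gcd(3, 12) = 3.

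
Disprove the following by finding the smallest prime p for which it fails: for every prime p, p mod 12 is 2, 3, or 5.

p = 7

A counterexample is any prime p such that the claim fails; we check each in order.
p = 2: 2 mod 12 = 2.
p = 3: 3 mod 12 = 3.
p = 5: 5 mod 12 = 5.
p = 7: 7 mod 12 = 7 — not in {2, 3, 5}.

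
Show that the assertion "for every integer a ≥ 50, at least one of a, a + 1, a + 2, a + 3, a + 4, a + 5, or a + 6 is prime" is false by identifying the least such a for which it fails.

Check each integer a ≥ 50 in order until a, a + 1, a + 2, a + 3, a + 4, a + 5, a + 6 are all composite.
For a = 50, 51, 52, 53, …, 87, 88, 89 the conclusion holds.
a = 90: 90 = 2 × 45; 91 = 7 × 13; 92 = 2 × 46; 93 = 3 × 31; 94 = 2 × 47; 95 = 5 × 19; 96 = 2 × 48 — all composite.
Hence a = 90 is a counterexample.

a = 90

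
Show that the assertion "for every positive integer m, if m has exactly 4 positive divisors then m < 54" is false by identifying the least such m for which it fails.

m = 55

Check each positive integer m in order until m has exactly 4 positive divisors but the claim fails.
For m = 6, 8, 10, 14, …, 39, 46, 51 the conclusion holds.
m = 55: τ(55) = 4; 55 ≥ 54.
So m = 55 is the smallest counterexample.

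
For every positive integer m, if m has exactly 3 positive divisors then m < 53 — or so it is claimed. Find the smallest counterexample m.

The first 4 eligible values, up to m = 49, all satisfy the conclusion.
m = 121: τ(121) = 3; 121 ≥ 53.

m = 121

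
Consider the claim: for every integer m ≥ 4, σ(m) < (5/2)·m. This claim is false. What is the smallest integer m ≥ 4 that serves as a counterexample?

Check each integer m ≥ 4 in order until the claim fails.
For m = 4, 5, 6, 7, …, 21, 22, 23 the conclusion holds.
m = 24: σ(24) = 60; 60 ≥ 60.

m = 24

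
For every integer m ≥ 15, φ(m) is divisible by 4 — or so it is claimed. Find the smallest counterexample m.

m = 18

Check each integer m ≥ 15 in order until φ(m) is not divisible by 4.
m = 15: φ(15) = 8; 8 mod 4 = 0.
m = 16: φ(16) = 8; 8 mod 4 = 0.
m = 17: φ(17) = 16; 16 mod 4 = 0.
m = 18: φ(18) = 6; 6 mod 4 = 2.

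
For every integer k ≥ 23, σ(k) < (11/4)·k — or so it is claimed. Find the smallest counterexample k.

We need the least integer k ≥ 23 for which the claim fails.
For k = 23, 24, 25, 26, …, 57, 58, 59 the conclusion holds.
k = 60: σ(60) = 168; 168 ≥ 165.

k = 60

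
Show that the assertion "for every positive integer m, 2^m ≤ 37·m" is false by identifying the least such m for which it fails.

m = 9

Check each positive integer m in order until 2^m > 37·m.
The first 8 eligible values, up to m = 8, all satisfy the conclusion.
m = 9: 2^m = 512 and 37·m = 333, so 512 > 333.
Hence m = 9 is a counterexample.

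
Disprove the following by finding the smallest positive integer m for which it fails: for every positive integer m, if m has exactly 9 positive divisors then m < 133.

m = 196

Check each positive integer m in order until m has exactly 9 positive divisors but the claim fails.
For m = 36, 100 the conclusion holds.
m = 196: τ(196) = 9; 196 ≥ 133.
So m = 196 is the smallest counterexample.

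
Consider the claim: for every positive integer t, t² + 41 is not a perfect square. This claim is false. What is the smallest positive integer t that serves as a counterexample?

A counterexample is any positive integer t such that t² + 41 is a perfect square; we check each in order.
For t = 1, 2, 3, 4, …, 17, 18, 19 the conclusion holds.
t = 20: 20² + 41 = 441 = 21², a perfect square.

t = 20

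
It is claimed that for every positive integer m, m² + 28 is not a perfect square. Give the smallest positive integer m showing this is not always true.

m = 6

m = 1: 1² + 28 = 29, not a perfect square.
m = 2: 2² + 28 = 32, not a perfect square.
m = 3: 3² + 28 = 37, not a perfect square.
m = 4: 4² + 28 = 44, not a perfect square.
m = 5: 5² + 28 = 53, not a perfect square.
m = 6: 6² + 28 = 64 = 8², a perfect square.
Hence m = 6 is a counterexample.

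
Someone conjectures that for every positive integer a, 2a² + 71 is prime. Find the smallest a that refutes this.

a = 5

Check each positive integer a in order until 2a² + 71 is not prime.
The first 4 eligible values, up to a = 4, all satisfy the conclusion.
a = 5: 2a² + 71 = 121 = 11 × 11, composite.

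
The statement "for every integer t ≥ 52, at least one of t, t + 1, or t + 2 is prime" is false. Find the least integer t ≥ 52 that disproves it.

t = 54

A counterexample is any integer t ≥ 52 such that t, t + 1, t + 2 are all composite; we check each in order.
For t = 52, 53 the conclusion holds.
t = 54: 54 = 2 × 27; 55 = 5 × 11; 56 = 2 × 28 — all composite.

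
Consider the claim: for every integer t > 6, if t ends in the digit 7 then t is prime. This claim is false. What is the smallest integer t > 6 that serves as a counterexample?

t = 27

Check each integer t > 6 in order until t ends in the digit 7 but t is not prime.
For t = 7, 17 the conclusion holds.
t = 27: 27 ends in 7; 27 = 3 × 9, composite.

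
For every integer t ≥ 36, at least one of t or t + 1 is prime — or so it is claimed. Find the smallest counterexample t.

t = 38

A counterexample is any integer t ≥ 36 such that t, t + 1 are both composite; we check each in order.
For t = 36, 37 the conclusion holds.
t = 38: 38 = 2 × 19; 39 = 3 × 13 — both composite.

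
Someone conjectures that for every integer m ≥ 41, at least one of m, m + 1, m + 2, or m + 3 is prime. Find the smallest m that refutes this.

m = 48

A counterexample is any integer m ≥ 41 such that m, m + 1, m + 2, m + 3 are all composite; we check each in order.
m = 41: 41 is prime.
m = 42: 43 is prime.
m = 43: 43 is prime.
m = 44: 47 is prime.
m = 45: 47 is prime.
m = 46: 47 is prime.
m = 47: 47 is prime.
m = 48: 48 = 2 × 24; 49 = 7 × 7; 50 = 2 × 25; 51 = 3 × 17 — all composite.
So m = 48 is the smallest counterexample.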